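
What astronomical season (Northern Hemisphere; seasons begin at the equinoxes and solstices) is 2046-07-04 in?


Date: July 4
Astronomical Summer (approx.; exact equinox/solstice day varies by year): June 21 to September 21
July 4 falls within the Summer window

Summer


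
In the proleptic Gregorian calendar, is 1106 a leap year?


Gregorian leap year rule: divisible by 4, but not by 100, unless also by 400.
1106 is not divisible by 4 -> not a leap year

No


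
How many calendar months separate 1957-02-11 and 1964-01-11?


From February 1957 to January 1964
7 years * 12 = 84 months, minus 1 month = 83

83 months


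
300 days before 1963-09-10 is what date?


Start: 1963-09-10, subtract 300 days
Back 10 days from September 10 reaches August 31, 1963 -> 290 left
August 1963 has 31 days -> back to July 31, 1963 -> 259 left
July 1963 has 31 days -> back to June 30, 1963 -> 228 left
June 1963 has 30 days -> back to May 31, 1963 -> 198 left
May 1963 has 31 days -> back to April 30, 1963 -> 167 left
April 1963 has 30 days -> back to March 31, 1963 -> 137 left
March 1963 has 31 days -> back to February 28, 1963 -> 106 left
February 1963 has 28 days -> back to January 31, 1963 -> 78 left
January 1963 has 31 days -> back to December 31, 1962 -> 47 left
December 1962 has 31 days -> back to November 30, 1962 -> 16 left
November 1962: 30 - 16 = 14 -> lands on November 14

Result: 1962-11-14


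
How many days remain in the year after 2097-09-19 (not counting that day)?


Day of year: 262 of 365
Remaining = 365 - 262

103 days


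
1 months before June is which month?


June is month 6
6 - 1 = 5

May


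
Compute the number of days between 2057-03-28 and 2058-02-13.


From 2057-03-28 to 2058-02-13
2057-03-28: days before March = 31 + 28 = 59 (2057 is not a leap year); day of year = 59 + 28 = 87
2058-02-13: days before February = 31; day of year = 31 + 13 = 44
Rest of 2057: 365 - 87 = 278
Total = 278 + 44 = 322

322 days


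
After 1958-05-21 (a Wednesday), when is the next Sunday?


Current: Wednesday
Target: Sunday
Days ahead: 4

Next Sunday: 1958-05-25


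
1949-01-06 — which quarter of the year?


Month: January (month 1)
Q1: Jan-Mar, Q2: Apr-Jun, Q3: Jul-Sep, Q4: Oct-Dec

Q1


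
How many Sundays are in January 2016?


January 2016 has 31 days
Anchor: Jan 1, 2016. With p = 2016 - 1 = 2015: (p + p//4 - p//100 + p//400) mod 7 = (2015 + 503 - 20 + 5) mod 7 = 2503 mod 7 = 4 -> Friday (Mon=0 ... Sun=6)
January 1 is the anchor itself -> Friday
First Sunday is January 3
Sundays: 3, 10, 17, 24, 31

5 Sundays


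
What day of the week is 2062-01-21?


Date: January 21, 2062
Anchor: Jan 1, 2062. With p = 2062 - 1 = 2061: (p + p//4 - p//100 + p//400) mod 7 = (2061 + 515 - 20 + 5) mod 7 = 2561 mod 7 = 6 -> Sunday (Mon=0 ... Sun=6)
Days into year = 21 - 1 = 20
Weekday index = (6 + 20) mod 7 = 5

Day of the week: Saturday


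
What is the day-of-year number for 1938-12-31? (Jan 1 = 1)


Date: December 31, 1938
Days in months 1 through 11: 334
Plus 31 days in December

Day of year: 365


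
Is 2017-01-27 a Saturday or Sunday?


Anchor: Jan 1, 2017. With p = 2017 - 1 = 2016: (p + p//4 - p//100 + p//400) mod 7 = (2016 + 504 - 20 + 5) mod 7 = 2505 mod 7 = 6 -> Sunday (Mon=0 ... Sun=6)
Day of year: 27; offset = 26
Weekday index = (6 + 26) mod 7 = 4 -> Friday
Weekend days: Saturday, Sunday

No


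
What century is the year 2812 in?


Century = (year - 1) // 100 + 1
= (2812 - 1) // 100 + 1
= 2811 // 100 + 1
= 28 + 1

29th century


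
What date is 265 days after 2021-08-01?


Start: 2021-08-01, add 265 days
August 2021 has 31 days: 31 - 1 = 30 days to August 31 -> 235 left
September 2021 has 30 days -> 205 left
October 2021 has 31 days -> 174 left
November 2021 has 30 days -> 144 left
December 2021 has 31 days -> 113 left
January 2022 has 31 days -> 82 left
February 2022 has 28 days -> 54 left
March 2022 has 31 days -> 23 left
April 2022: 23 <= 30 -> lands on April 23

Result: 2022-04-23


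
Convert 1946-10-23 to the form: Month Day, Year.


ISO 1946-10-23 parses as year=1946, month=10, day=23
Month 10 -> October

October 23, 1946


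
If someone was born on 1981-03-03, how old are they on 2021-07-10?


Birth: 1981-03-03
Reference: 2021-07-10
Year difference: 2021 - 1981 = 40

40 years old


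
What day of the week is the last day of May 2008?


May 2008 has 31 days
Anchor: Jan 1, 2008. With p = 2008 - 1 = 2007: (p + p//4 - p//100 + p//400) mod 7 = (2007 + 501 - 20 + 5) mod 7 = 2493 mod 7 = 1 -> Tuesday (Mon=0 ... Sun=6)
Days before May (Jan-Apr): 121; May 1 index = (1 + 121) mod 7 = 3 -> Thursday
Last day offset: 31 - 1 = 30 days
Weekday index = (3 + 30) mod 7 = 5

Saturday, May 31


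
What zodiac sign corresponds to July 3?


Date: July 3
Conventional tropical zodiac dates: Cancer from June 21 onward; Leo starts July 23
July 3 falls within the Cancer range

Cancer


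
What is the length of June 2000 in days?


June 2000

30 days


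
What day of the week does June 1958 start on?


Target: June 1, 1958
Anchor: Jan 1, 1958. With p = 1958 - 1 = 1957: (p + p//4 - p//100 + p//400) mod 7 = (1957 + 489 - 19 + 4) mod 7 = 2431 mod 7 = 2 -> Wednesday (Mon=0 ... Sun=6)
Days before June (Jan-May): 151 days
Weekday index = (2 + 151) mod 7 = 6

Sunday


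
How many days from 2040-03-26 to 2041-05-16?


From 2040-03-26 to 2041-05-16
2040-03-26: days before March = 31 + 29 = 60 (2040 is a leap year); day of year = 60 + 26 = 86
2041-05-16: days before May = 31 + 28 + 31 + 30 = 120 (2041 is not a leap year); day of year = 120 + 16 = 136
Rest of 2040: 366 - 86 = 280
Total = 280 + 136 = 416

416 days


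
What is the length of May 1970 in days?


May 1970

31 days


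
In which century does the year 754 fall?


Century = (year - 1) // 100 + 1
= (754 - 1) // 100 + 1
= 753 // 100 + 1
= 7 + 1

8th century


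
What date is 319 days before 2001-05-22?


Start: 2001-05-22, subtract 319 days
Back 22 days from May 22 reaches April 30, 2001 -> 297 left
April 2001 has 30 days -> back to March 31, 2001 -> 267 left
March 2001 has 31 days -> back to February 28, 2001 -> 236 left
February 2001 has 28 days -> back to January 31, 2001 -> 208 left
January 2001 has 31 days -> back to December 31, 2000 -> 177 left
December 2000 has 31 days -> back to November 30, 2000 -> 146 left
November 2000 has 30 days -> back to October 31, 2000 -> 116 left
October 2000 has 31 days -> back to September 30, 2000 -> 85 left
September 2000 has 30 days -> back to August 31, 2000 -> 55 left
August 2000 has 31 days -> back to July 31, 2000 -> 24 left
July 2000: 31 - 24 = 7 -> lands on July 7

Result: 2000-07-07


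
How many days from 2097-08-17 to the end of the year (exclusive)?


Day of year: 229 of 365
Remaining = 365 - 229

136 days


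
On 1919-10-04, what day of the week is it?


Date: October 4, 1919
Anchor: Jan 1, 1919. With p = 1919 - 1 = 1918: (p + p//4 - p//100 + p//400) mod 7 = (1918 + 479 - 19 + 4) mod 7 = 2382 mod 7 = 2 -> Wednesday (Mon=0 ... Sun=6)
Days before October (Jan-Sep): 273; offset = 273 + 4 - 1 = 276
Weekday index = (2 + 276) mod 7 = 5

Day of the week: Saturday


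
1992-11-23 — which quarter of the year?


Month: November (month 11)
Q1: Jan-Mar, Q2: Apr-Jun, Q3: Jul-Sep, Q4: Oct-Dec

Q4


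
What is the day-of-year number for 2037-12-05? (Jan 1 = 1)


Date: December 5, 2037
Days in months 1 through 11: 334
Plus 5 days in December

Day of year: 339


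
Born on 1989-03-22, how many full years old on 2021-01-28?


Birth: 1989-03-22
Reference: 2021-01-28
Year difference: 2021 - 1989 = 32
Birthday not yet reached in 2021, subtract 1

31 years old


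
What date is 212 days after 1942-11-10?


Start: 1942-11-10, add 212 days
November 1942 has 30 days: 30 - 10 = 20 days to November 30 -> 192 left
December 1942 has 31 days -> 161 left
January 1943 has 31 days -> 130 left
February 1943 has 28 days -> 102 left
March 1943 has 31 days -> 71 left
April 1943 has 30 days -> 41 left
May 1943 has 31 days -> 10 left
June 1943: 10 <= 30 -> lands on June 10

Result: 1943-06-10


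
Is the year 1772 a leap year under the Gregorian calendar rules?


Gregorian leap year rule: divisible by 4, but not by 100, unless also by 400.
1772 is divisible by 4 but not 100 -> leap year

Yes


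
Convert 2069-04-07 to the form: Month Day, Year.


ISO 2069-04-07 parses as year=2069, month=04, day=07
Month 4 -> April

April 7, 2069


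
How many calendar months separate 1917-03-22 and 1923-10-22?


From March 1917 to October 1923
6 years * 12 = 72 months, plus 7 months = 79

79 months


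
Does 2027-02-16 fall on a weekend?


Anchor: Jan 1, 2027. With p = 2027 - 1 = 2026: (p + p//4 - p//100 + p//400) mod 7 = (2026 + 506 - 20 + 5) mod 7 = 2517 mod 7 = 4 -> Friday (Mon=0 ... Sun=6)
Day of year: 47; offset = 46
Weekday index = (4 + 46) mod 7 = 1 -> Tuesday
Weekend days: Saturday, Sunday

No


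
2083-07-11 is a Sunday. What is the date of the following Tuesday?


Current: Sunday
Target: Tuesday
Days ahead: 2

Next Tuesday: 2083-07-13


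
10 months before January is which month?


January is month 1
1 - 10 = -9; wrap: -9 + 12 = 3

March


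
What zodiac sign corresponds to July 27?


Date: July 27
Conventional tropical zodiac dates: Leo from July 23 onward; Virgo starts August 23
July 27 falls within the Leo range

Leo


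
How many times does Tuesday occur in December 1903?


December 1903 has 31 days
Anchor: Jan 1, 1903. With p = 1903 - 1 = 1902: (p + p//4 - p//100 + p//400) mod 7 = (1902 + 475 - 19 + 4) mod 7 = 2362 mod 7 = 3 -> Thursday (Mon=0 ... Sun=6)
Days before December (Jan-Nov): 334; December 1 index = (3 + 334) mod 7 = 1 -> Tuesday
First Tuesday is December 1
Tuesdays: 1, 8, 15, 22, 29

5 Tuesdays


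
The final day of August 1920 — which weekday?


August 1920 has 31 days
Anchor: Jan 1, 1920. With p = 1920 - 1 = 1919: (p + p//4 - p//100 + p//400) mod 7 = (1919 + 479 - 19 + 4) mod 7 = 2383 mod 7 = 3 -> Thursday (Mon=0 ... Sun=6)
Days before August (Jan-Jul): 213; August 1 index = (3 + 213) mod 7 = 6 -> Sunday
Last day offset: 31 - 1 = 30 days
Weekday index = (6 + 30) mod 7 = 1

Tuesday, August 31


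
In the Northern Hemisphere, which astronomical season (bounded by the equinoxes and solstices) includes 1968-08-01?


Date: August 1
Astronomical Summer (approx.; exact equinox/solstice day varies by year): June 21 to September 21
August 1 falls within the Summer window

Summer


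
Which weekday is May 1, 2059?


Target: May 1, 2059
Anchor: Jan 1, 2059. With p = 2059 - 1 = 2058: (p + p//4 - p//100 + p//400) mod 7 = (2058 + 514 - 20 + 5) mod 7 = 2557 mod 7 = 2 -> Wednesday (Mon=0 ... Sun=6)
Days before May (Jan-Apr): 120 days
Weekday index = (2 + 120) mod 7 = 3

Thursday


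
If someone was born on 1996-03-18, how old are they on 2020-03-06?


Birth: 1996-03-18
Reference: 2020-03-06
Year difference: 2020 - 1996 = 24
Birthday not yet reached in 2020, subtract 1

23 years old


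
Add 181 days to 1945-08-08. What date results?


Start: 1945-08-08, add 181 days
August 1945 has 31 days: 31 - 8 = 23 days to August 31 -> 158 left
September 1945 has 30 days -> 128 left
October 1945 has 31 days -> 97 left
November 1945 has 30 days -> 67 left
December 1945 has 31 days -> 36 left
January 1946 has 31 days -> 5 left
February 1946: 5 <= 28 -> lands on February 5

Result: 1946-02-05


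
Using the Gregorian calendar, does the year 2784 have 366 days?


Gregorian leap year rule: divisible by 4, but not by 100, unless also by 400.
2784 is divisible by 4 but not 100 -> leap year

Yes


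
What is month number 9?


Month 9 of 12

September


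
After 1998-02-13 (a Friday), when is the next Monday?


Current: Friday
Target: Monday
Days ahead: 3

Next Monday: 1998-02-16


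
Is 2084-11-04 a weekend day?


Anchor: Jan 1, 2084. With p = 2084 - 1 = 2083: (p + p//4 - p//100 + p//400) mod 7 = (2083 + 520 - 20 + 5) mod 7 = 2588 mod 7 = 5 -> Saturday (Mon=0 ... Sun=6)
Day of year: 309; offset = 308
Weekday index = (5 + 308) mod 7 = 5 -> Saturday
Weekend days: Saturday, Sunday

Yes


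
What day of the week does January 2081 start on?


Target: January 1, 2081
Anchor: Jan 1, 2081. With p = 2081 - 1 = 2080: (p + p//4 - p//100 + p//400) mod 7 = (2080 + 520 - 20 + 5) mod 7 = 2585 mod 7 = 2 -> Wednesday (Mon=0 ... Sun=6)
Offset from anchor: 0 days
Weekday index = (2 + 0) mod 7 = 2

Wednesday


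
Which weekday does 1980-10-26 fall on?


Date: October 26, 1980
Anchor: Jan 1, 1980. With p = 1980 - 1 = 1979: (p + p//4 - p//100 + p//400) mod 7 = (1979 + 494 - 19 + 4) mod 7 = 2458 mod 7 = 1 -> Tuesday (Mon=0 ... Sun=6)
Days before October (Jan-Sep): 274; offset = 274 + 26 - 1 = 299
Weekday index = (1 + 299) mod 7 = 6

Day of the week: Sunday


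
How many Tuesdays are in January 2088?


January 2088 has 31 days
Anchor: Jan 1, 2088. With p = 2088 - 1 = 2087: (p + p//4 - p//100 + p//400) mod 7 = (2087 + 521 - 20 + 5) mod 7 = 2593 mod 7 = 3 -> Thursday (Mon=0 ... Sun=6)
January 1 is the anchor itself -> Thursday
First Tuesday is January 6
Tuesdays: 6, 13, 20, 27

4 Tuesdays


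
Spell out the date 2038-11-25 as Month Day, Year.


ISO 2038-11-25 parses as year=2038, month=11, day=25
Month 11 -> November

November 25, 2038


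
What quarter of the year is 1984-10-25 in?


Month: October (month 10)
Q1: Jan-Mar, Q2: Apr-Jun, Q3: Jul-Sep, Q4: Oct-Dec

Q4


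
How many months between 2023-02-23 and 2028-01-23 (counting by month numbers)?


From February 2023 to January 2028
5 years * 12 = 60 months, minus 1 month = 59

59 months


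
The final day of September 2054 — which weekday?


September 2054 has 30 days
Anchor: Jan 1, 2054. With p = 2054 - 1 = 2053: (p + p//4 - p//100 + p//400) mod 7 = (2053 + 513 - 20 + 5) mod 7 = 2551 mod 7 = 3 -> Thursday (Mon=0 ... Sun=6)
Days before September (Jan-Aug): 243; September 1 index = (3 + 243) mod 7 = 1 -> Tuesday
Last day offset: 30 - 1 = 29 days
Weekday index = (1 + 29) mod 7 = 2

Wednesday, September 30


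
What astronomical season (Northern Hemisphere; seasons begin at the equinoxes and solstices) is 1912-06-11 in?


Date: June 11
Astronomical Spring (approx.; exact equinox/solstice day varies by year): March 20 to June 20
June 11 falls within the Spring window

Spring


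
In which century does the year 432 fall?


Century = (year - 1) // 100 + 1
= (432 - 1) // 100 + 1
= 431 // 100 + 1
= 4 + 1

5th century


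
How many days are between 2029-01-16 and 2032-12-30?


From 2029-01-16 to 2032-12-30
2029-01-16: day of year = 16
2032-12-30: days before December = 31 + 29 + 31 + 30 + 31 + 30 + 31 + 31 + 30 + 31 + 30 = 335 (2032 is a leap year); day of year = 335 + 30 = 365
Rest of 2029: 365 - 16 = 349
Full years 2030 (365), 2031 (365): 730
Total = 349 + 730 + 365 = 1444

1444 days


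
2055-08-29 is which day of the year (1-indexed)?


Date: August 29, 2055
Days in months 1 through 7: 212
Plus 29 days in August

Day of year: 241


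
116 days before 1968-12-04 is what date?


Start: 1968-12-04, subtract 116 days
Back 4 days from December 4 reaches November 30, 1968 -> 112 left
November 1968 has 30 days -> back to October 31, 1968 -> 82 left
October 1968 has 31 days -> back to September 30, 1968 -> 51 left
September 1968 has 30 days -> back to August 31, 1968 -> 21 left
August 1968: 31 - 21 = 10 -> lands on August 10

Result: 1968-08-10


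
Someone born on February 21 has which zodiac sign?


Date: February 21
Conventional tropical zodiac dates: Pisces from February 19 onward; Aries starts March 21
February 21 falls within the Pisces range

Pisces


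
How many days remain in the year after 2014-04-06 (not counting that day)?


Day of year: 96 of 365
Remaining = 365 - 96

269 days


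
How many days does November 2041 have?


November 2041

30 days


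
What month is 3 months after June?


June is month 6
6 + 3 = 9

September


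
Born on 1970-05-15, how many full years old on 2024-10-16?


Birth: 1970-05-15
Reference: 2024-10-16
Year difference: 2024 - 1970 = 54

54 years old


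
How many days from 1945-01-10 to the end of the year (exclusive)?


Day of year: 10 of 365
Remaining = 365 - 10

355 days


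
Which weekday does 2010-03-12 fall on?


Date: March 12, 2010
Anchor: Jan 1, 2010. With p = 2010 - 1 = 2009: (p + p//4 - p//100 + p//400) mod 7 = (2009 + 502 - 20 + 5) mod 7 = 2496 mod 7 = 4 -> Friday (Mon=0 ... Sun=6)
Days before March (Jan-Feb): 59; offset = 59 + 12 - 1 = 70
Weekday index = (4 + 70) mod 7 = 4

Day of the week: Friday


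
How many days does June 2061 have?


June 2061

30 days


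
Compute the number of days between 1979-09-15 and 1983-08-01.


From 1979-09-15 to 1983-08-01
1979-09-15: days before September = 31 + 28 + 31 + 30 + 31 + 30 + 31 + 31 = 243 (1979 is not a leap year); day of year = 243 + 15 = 258
1983-08-01: days before August = 31 + 28 + 31 + 30 + 31 + 30 + 31 = 212 (1983 is not a leap year); day of year = 212 + 1 = 213
Rest of 1979: 365 - 258 = 107
Full years 1980 (366), 1981 (365), 1982 (365): 1096
Total = 107 + 1096 + 213 = 1416

1416 days


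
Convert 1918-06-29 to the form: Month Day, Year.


ISO 1918-06-29 parses as year=1918, month=06, day=29
Month 6 -> June

June 29, 1918


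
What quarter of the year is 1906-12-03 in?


Month: December (month 12)
Q1: Jan-Mar, Q2: Apr-Jun, Q3: Jul-Sep, Q4: Oct-Dec

Q4


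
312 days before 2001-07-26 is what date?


Start: 2001-07-26, subtract 312 days
Back 26 days from July 26 reaches June 30, 2001 -> 286 left
June 2001 has 30 days -> back to May 31, 2001 -> 256 left
May 2001 has 31 days -> back to April 30, 2001 -> 225 left
April 2001 has 30 days -> back to March 31, 2001 -> 195 left
March 2001 has 31 days -> back to February 28, 2001 -> 164 left
February 2001 has 28 days -> back to January 31, 2001 -> 136 left
January 2001 has 31 days -> back to December 31, 2000 -> 105 left
December 2000 has 31 days -> back to November 30, 2000 -> 74 left
November 2000 has 30 days -> back to October 31, 2000 -> 44 left
October 2000 has 31 days -> back to September 30, 2000 -> 13 left
September 2000: 30 - 13 = 17 -> lands on September 17

Result: 2000-09-17


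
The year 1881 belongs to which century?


Century = (year - 1) // 100 + 1
= (1881 - 1) // 100 + 1
= 1880 // 100 + 1
= 18 + 1

19th century


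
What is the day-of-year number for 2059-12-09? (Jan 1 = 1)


Date: December 9, 2059
Days in months 1 through 11: 334
Plus 9 days in December

Day of year: 343


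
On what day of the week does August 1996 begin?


Target: August 1, 1996
Anchor: Jan 1, 1996. With p = 1996 - 1 = 1995: (p + p//4 - p//100 + p//400) mod 7 = (1995 + 498 - 19 + 4) mod 7 = 2478 mod 7 = 0 -> Monday (Mon=0 ... Sun=6)
Days before August (Jan-Jul): 213 days
Weekday index = (0 + 213) mod 7 = 3

Thursday


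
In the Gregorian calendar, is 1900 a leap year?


Gregorian leap year rule: divisible by 4, but not by 100, unless also by 400.
1900 is divisible by 100 but not 400 -> not a leap year

No


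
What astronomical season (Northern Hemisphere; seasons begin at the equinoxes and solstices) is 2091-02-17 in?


Date: February 17
Astronomical Winter (approx.; exact equinox/solstice day varies by year): December 21 to March 19
February 17 falls within the Winter window

Winter


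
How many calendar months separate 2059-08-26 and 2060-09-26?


From August 2059 to September 2060
1 year * 12 = 12 months, plus 1 month = 13

13 months


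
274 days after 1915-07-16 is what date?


Start: 1915-07-16, add 274 days
July 1915 has 31 days: 31 - 16 = 15 days to July 31 -> 259 left
August 1915 has 31 days -> 228 left
September 1915 has 30 days -> 198 left
October 1915 has 31 days -> 167 left
November 1915 has 30 days -> 137 left
December 1915 has 31 days -> 106 left
January 1916 has 31 days -> 75 left
February 1916 has 29 days -> 46 left
March 1916 has 31 days -> 15 left
April 1916: 15 <= 30 -> lands on April 15

Result: 1916-04-15


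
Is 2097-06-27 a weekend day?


Anchor: Jan 1, 2097. With p = 2097 - 1 = 2096: (p + p//4 - p//100 + p//400) mod 7 = (2096 + 524 - 20 + 5) mod 7 = 2605 mod 7 = 1 -> Tuesday (Mon=0 ... Sun=6)
Day of year: 178; offset = 177
Weekday index = (1 + 177) mod 7 = 3 -> Thursday
Weekend days: Saturday, Sunday

No


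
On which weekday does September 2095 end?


September 2095 has 30 days
Anchor: Jan 1, 2095. With p = 2095 - 1 = 2094: (p + p//4 - p//100 + p//400) mod 7 = (2094 + 523 - 20 + 5) mod 7 = 2602 mod 7 = 5 -> Saturday (Mon=0 ... Sun=6)
Days before September (Jan-Aug): 243; September 1 index = (5 + 243) mod 7 = 3 -> Thursday
Last day offset: 30 - 1 = 29 days
Weekday index = (3 + 29) mod 7 = 4

Friday, September 30


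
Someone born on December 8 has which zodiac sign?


Date: December 8
Conventional tropical zodiac dates: Sagittarius from November 22 onward; Capricorn starts December 22
December 8 falls within the Sagittarius range

Sagittarius


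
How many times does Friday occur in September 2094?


September 2094 has 30 days
Anchor: Jan 1, 2094. With p = 2094 - 1 = 2093: (p + p//4 - p//100 + p//400) mod 7 = (2093 + 523 - 20 + 5) mod 7 = 2601 mod 7 = 4 -> Friday (Mon=0 ... Sun=6)
Days before September (Jan-Aug): 243; September 1 index = (4 + 243) mod 7 = 2 -> Wednesday
First Friday is September 3
Fridays: 3, 10, 17, 24

4 Fridays


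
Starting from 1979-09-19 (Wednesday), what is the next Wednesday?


Current: Wednesday
Target: Wednesday
Days ahead: 7

Next Wednesday: 1979-09-26


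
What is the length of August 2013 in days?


August 2013

31 days


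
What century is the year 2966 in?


Century = (year - 1) // 100 + 1
= (2966 - 1) // 100 + 1
= 2965 // 100 + 1
= 29 + 1

30th century


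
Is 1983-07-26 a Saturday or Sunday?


Anchor: Jan 1, 1983. With p = 1983 - 1 = 1982: (p + p//4 - p//100 + p//400) mod 7 = (1982 + 495 - 19 + 4) mod 7 = 2462 mod 7 = 5 -> Saturday (Mon=0 ... Sun=6)
Day of year: 207; offset = 206
Weekday index = (5 + 206) mod 7 = 1 -> Tuesday
Weekend days: Saturday, Sunday

No


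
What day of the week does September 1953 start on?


Target: September 1, 1953
Anchor: Jan 1, 1953. With p = 1953 - 1 = 1952: (p + p//4 - p//100 + p//400) mod 7 = (1952 + 488 - 19 + 4) mod 7 = 2425 mod 7 = 3 -> Thursday (Mon=0 ... Sun=6)
Days before September (Jan-Aug): 243 days
Weekday index = (3 + 243) mod 7 = 1

Tuesday


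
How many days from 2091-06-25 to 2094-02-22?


From 2091-06-25 to 2094-02-22
2091-06-25: days before June = 31 + 28 + 31 + 30 + 31 = 151 (2091 is not a leap year); day of year = 151 + 25 = 176
2094-02-22: days before February = 31; day of year = 31 + 22 = 53
Rest of 2091: 365 - 176 = 189
Full years 2092 (366), 2093 (365): 731
Total = 189 + 731 + 53 = 973

973 days


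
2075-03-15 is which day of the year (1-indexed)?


Date: March 15, 2075
Days in months 1 through 2: 59
Plus 15 days in March

Day of year: 74


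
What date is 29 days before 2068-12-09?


Start: 2068-12-09, subtract 29 days
Back 9 days from December 9 reaches November 30, 2068 -> 20 left
November 2068: 30 - 20 = 10 -> lands on November 10

Result: 2068-11-10


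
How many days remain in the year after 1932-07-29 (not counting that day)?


Day of year: 211 of 366
Remaining = 366 - 211

155 days


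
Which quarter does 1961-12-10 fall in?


Month: December (month 12)
Q1: Jan-Mar, Q2: Apr-Jun, Q3: Jul-Sep, Q4: Oct-Dec

Q4


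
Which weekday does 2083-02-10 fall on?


Date: February 10, 2083
Anchor: Jan 1, 2083. With p = 2083 - 1 = 2082: (p + p//4 - p//100 + p//400) mod 7 = (2082 + 520 - 20 + 5) mod 7 = 2587 mod 7 = 4 -> Friday (Mon=0 ... Sun=6)
Days before February (Jan): 31; offset = 31 + 10 - 1 = 40
Weekday index = (4 + 40) mod 7 = 2

Day of the week: Wednesday


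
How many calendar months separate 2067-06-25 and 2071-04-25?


From June 2067 to April 2071
4 years * 12 = 48 months, minus 2 months = 46

46 months


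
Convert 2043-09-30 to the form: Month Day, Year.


ISO 2043-09-30 parses as year=2043, month=09, day=30
Month 9 -> September

September 30, 2043


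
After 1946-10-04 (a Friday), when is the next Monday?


Current: Friday
Target: Monday
Days ahead: 3

Next Monday: 1946-10-07


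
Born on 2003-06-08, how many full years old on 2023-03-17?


Birth: 2003-06-08
Reference: 2023-03-17
Year difference: 2023 - 2003 = 20
Birthday not yet reached in 2023, subtract 1

19 years old


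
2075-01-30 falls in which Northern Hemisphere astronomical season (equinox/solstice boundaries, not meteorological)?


Date: January 30
Astronomical Winter (approx.; exact equinox/solstice day varies by year): December 21 to March 19
January 30 falls within the Winter window

Winter


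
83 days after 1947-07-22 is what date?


Start: 1947-07-22, add 83 days
July 1947 has 31 days: 31 - 22 = 9 days to July 31 -> 74 left
August 1947 has 31 days -> 43 left
September 1947 has 30 days -> 13 left
October 1947: 13 <= 31 -> lands on October 13

Result: 1947-10-13


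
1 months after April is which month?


April is month 4
4 + 1 = 5

May


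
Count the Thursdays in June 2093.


June 2093 has 30 days
Anchor: Jan 1, 2093. With p = 2093 - 1 = 2092: (p + p//4 - p//100 + p//400) mod 7 = (2092 + 523 - 20 + 5) mod 7 = 2600 mod 7 = 3 -> Thursday (Mon=0 ... Sun=6)
Days before June (Jan-May): 151; June 1 index = (3 + 151) mod 7 = 0 -> Monday
First Thursday is June 4
Thursdays: 4, 11, 18, 25

4 Thursdays


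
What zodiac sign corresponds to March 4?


Date: March 4
Conventional tropical zodiac dates: Pisces from February 19 onward; Aries starts March 21
March 4 falls within the Pisces range

Pisces


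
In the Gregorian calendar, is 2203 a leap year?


Gregorian leap year rule: divisible by 4, but not by 100, unless also by 400.
2203 is not divisible by 4 -> not a leap year

No


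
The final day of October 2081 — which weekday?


October 2081 has 31 days
Anchor: Jan 1, 2081. With p = 2081 - 1 = 2080: (p + p//4 - p//100 + p//400) mod 7 = (2080 + 520 - 20 + 5) mod 7 = 2585 mod 7 = 2 -> Wednesday (Mon=0 ... Sun=6)
Days before October (Jan-Sep): 273; October 1 index = (2 + 273) mod 7 = 2 -> Wednesday
Last day offset: 31 - 1 = 30 days
Weekday index = (2 + 30) mod 7 = 4

Friday, October 31


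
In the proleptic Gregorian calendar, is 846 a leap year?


Gregorian leap year rule: divisible by 4, but not by 100, unless also by 400.
846 is not divisible by 4 -> not a leap year

No


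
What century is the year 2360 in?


Century = (year - 1) // 100 + 1
= (2360 - 1) // 100 + 1
= 2359 // 100 + 1
= 23 + 1

24th century


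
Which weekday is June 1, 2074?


Target: June 1, 2074
Anchor: Jan 1, 2074. With p = 2074 - 1 = 2073: (p + p//4 - p//100 + p//400) mod 7 = (2073 + 518 - 20 + 5) mod 7 = 2576 mod 7 = 0 -> Monday (Mon=0 ... Sun=6)
Days before June (Jan-May): 151 days
Weekday index = (0 + 151) mod 7 = 4

Friday


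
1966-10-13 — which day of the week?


Date: October 13, 1966
Anchor: Jan 1, 1966. With p = 1966 - 1 = 1965: (p + p//4 - p//100 + p//400) mod 7 = (1965 + 491 - 19 + 4) mod 7 = 2441 mod 7 = 5 -> Saturday (Mon=0 ... Sun=6)
Days before October (Jan-Sep): 273; offset = 273 + 13 - 1 = 285
Weekday index = (5 + 285) mod 7 = 3

Day of the week: Thursday


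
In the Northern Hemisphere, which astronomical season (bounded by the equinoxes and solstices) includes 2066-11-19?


Date: November 19
Astronomical Autumn (approx.; exact equinox/solstice day varies by year): September 22 to December 20
November 19 falls within the Autumn window

Autumn


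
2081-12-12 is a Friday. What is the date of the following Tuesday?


Current: Friday
Target: Tuesday
Days ahead: 4

Next Tuesday: 2081-12-16


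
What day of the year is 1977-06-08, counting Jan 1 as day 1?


Date: June 8, 1977
Days in months 1 through 5: 151
Plus 8 days in June

Day of year: 159


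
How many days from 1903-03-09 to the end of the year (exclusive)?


Day of year: 68 of 365
Remaining = 365 - 68

297 days


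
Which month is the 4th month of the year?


Month 4 of 12

April


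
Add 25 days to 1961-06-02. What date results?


Start: 1961-06-02, add 25 days
June 1961 has 30 days; 2 + 25 = 27 stays within June

Result: 1961-06-27


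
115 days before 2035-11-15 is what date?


Start: 2035-11-15, subtract 115 days
Back 15 days from November 15 reaches October 31, 2035 -> 100 left
October 2035 has 31 days -> back to September 30, 2035 -> 69 left
September 2035 has 30 days -> back to August 31, 2035 -> 39 left
August 2035 has 31 days -> back to July 31, 2035 -> 8 left
July 2035: 31 - 8 = 23 -> lands on July 23

Result: 2035-07-23


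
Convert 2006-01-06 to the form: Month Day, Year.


ISO 2006-01-06 parses as year=2006, month=01, day=06
Month 1 -> January

January 6, 2006


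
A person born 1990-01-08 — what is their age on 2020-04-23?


Birth: 1990-01-08
Reference: 2020-04-23
Year difference: 2020 - 1990 = 30

30 years old


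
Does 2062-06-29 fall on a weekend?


Anchor: Jan 1, 2062. With p = 2062 - 1 = 2061: (p + p//4 - p//100 + p//400) mod 7 = (2061 + 515 - 20 + 5) mod 7 = 2561 mod 7 = 6 -> Sunday (Mon=0 ... Sun=6)
Day of year: 180; offset = 179
Weekday index = (6 + 179) mod 7 = 3 -> Thursday
Weekend days: Saturday, Sunday

No


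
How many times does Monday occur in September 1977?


September 1977 has 30 days
Anchor: Jan 1, 1977. With p = 1977 - 1 = 1976: (p + p//4 - p//100 + p//400) mod 7 = (1976 + 494 - 19 + 4) mod 7 = 2455 mod 7 = 5 -> Saturday (Mon=0 ... Sun=6)
Days before September (Jan-Aug): 243; September 1 index = (5 + 243) mod 7 = 3 -> Thursday
First Monday is September 5
Mondays: 5, 12, 19, 26

4 Mondays


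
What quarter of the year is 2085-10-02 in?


Month: October (month 10)
Q1: Jan-Mar, Q2: Apr-Jun, Q3: Jul-Sep, Q4: Oct-Dec

Q4


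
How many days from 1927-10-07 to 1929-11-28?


From 1927-10-07 to 1929-11-28
1927-10-07: days before October = 31 + 28 + 31 + 30 + 31 + 30 + 31 + 31 + 30 = 273 (1927 is not a leap year); day of year = 273 + 7 = 280
1929-11-28: days before November = 31 + 28 + 31 + 30 + 31 + 30 + 31 + 31 + 30 + 31 = 304 (1929 is not a leap year); day of year = 304 + 28 = 332
Rest of 1927: 365 - 280 = 85
Full years 1928 (366): 366
Total = 85 + 366 + 332 = 783

783 days


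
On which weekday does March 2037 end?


March 2037 has 31 days
Anchor: Jan 1, 2037. With p = 2037 - 1 = 2036: (p + p//4 - p//100 + p//400) mod 7 = (2036 + 509 - 20 + 5) mod 7 = 2530 mod 7 = 3 -> Thursday (Mon=0 ... Sun=6)
Days before March (Jan-Feb): 59; March 1 index = (3 + 59) mod 7 = 6 -> Sunday
Last day offset: 31 - 1 = 30 days
Weekday index = (6 + 30) mod 7 = 1

Tuesday, March 31


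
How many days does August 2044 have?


August 2044

31 days


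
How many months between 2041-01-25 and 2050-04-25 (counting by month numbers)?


From January 2041 to April 2050
9 years * 12 = 108 months, plus 3 months = 111

111 months


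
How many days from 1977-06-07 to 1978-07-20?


From 1977-06-07 to 1978-07-20
1977-06-07: days before June = 31 + 28 + 31 + 30 + 31 = 151 (1977 is not a leap year); day of year = 151 + 7 = 158
1978-07-20: days before July = 31 + 28 + 31 + 30 + 31 + 30 = 181 (1978 is not a leap year); day of year = 181 + 20 = 201
Rest of 1977: 365 - 158 = 207
Total = 207 + 201 = 408

408 days


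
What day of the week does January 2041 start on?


Target: January 1, 2041
Anchor: Jan 1, 2041. With p = 2041 - 1 = 2040: (p + p//4 - p//100 + p//400) mod 7 = (2040 + 510 - 20 + 5) mod 7 = 2535 mod 7 = 1 -> Tuesday (Mon=0 ... Sun=6)
Offset from anchor: 0 days
Weekday index = (1 + 0) mod 7 = 1

Tuesday


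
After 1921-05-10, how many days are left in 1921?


Day of year: 130 of 365
Remaining = 365 - 130

235 days


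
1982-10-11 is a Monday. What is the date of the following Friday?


Current: Monday
Target: Friday
Days ahead: 4

Next Friday: 1982-10-15


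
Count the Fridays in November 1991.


November 1991 has 30 days
Anchor: Jan 1, 1991. With p = 1991 - 1 = 1990: (p + p//4 - p//100 + p//400) mod 7 = (1990 + 497 - 19 + 4) mod 7 = 2472 mod 7 = 1 -> Tuesday (Mon=0 ... Sun=6)
Days before November (Jan-Oct): 304; November 1 index = (1 + 304) mod 7 = 4 -> Friday
First Friday is November 1
Fridays: 1, 8, 15, 22, 29

5 Fridays


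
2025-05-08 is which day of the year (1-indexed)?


Date: May 8, 2025
Days in months 1 through 4: 120
Plus 8 days in May

Day of year: 128


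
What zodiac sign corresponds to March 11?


Date: March 11
Conventional tropical zodiac dates: Pisces from February 19 onward; Aries starts March 21
March 11 falls within the Pisces range

Pisces


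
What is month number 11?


Month 11 of 12

November


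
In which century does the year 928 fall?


Century = (year - 1) // 100 + 1
= (928 - 1) // 100 + 1
= 927 // 100 + 1
= 9 + 1

10th century


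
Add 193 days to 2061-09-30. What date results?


Start: 2061-09-30, add 193 days
September 30 is the last day of September 2061 -> 193 left
October 2061 has 31 days -> 162 left
November 2061 has 30 days -> 132 left
December 2061 has 31 days -> 101 left
January 2062 has 31 days -> 70 left
February 2062 has 28 days -> 42 left
March 2062 has 31 days -> 11 left
April 2062: 11 <= 30 -> lands on April 11

Result: 2062-04-11


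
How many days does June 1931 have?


June 1931

30 days


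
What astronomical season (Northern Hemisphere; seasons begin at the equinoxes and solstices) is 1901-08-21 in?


Date: August 21
Astronomical Summer (approx.; exact equinox/solstice day varies by year): June 21 to September 21
August 21 falls within the Summer window

Summer


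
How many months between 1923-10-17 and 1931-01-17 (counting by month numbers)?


From October 1923 to January 1931
8 years * 12 = 96 months, minus 9 months = 87

87 months


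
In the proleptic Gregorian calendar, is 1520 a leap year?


Gregorian leap year rule: divisible by 4, but not by 100, unless also by 400.
1520 is divisible by 4 but not 100 -> leap year

Yes


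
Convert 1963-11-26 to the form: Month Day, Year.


ISO 1963-11-26 parses as year=1963, month=11, day=26
Month 11 -> November

November 26, 1963


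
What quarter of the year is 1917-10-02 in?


Month: October (month 10)
Q1: Jan-Mar, Q2: Apr-Jun, Q3: Jul-Sep, Q4: Oct-Dec

Q4


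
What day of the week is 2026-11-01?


Date: November 1, 2026
Anchor: Jan 1, 2026. With p = 2026 - 1 = 2025: (p + p//4 - p//100 + p//400) mod 7 = (2025 + 506 - 20 + 5) mod 7 = 2516 mod 7 = 3 -> Thursday (Mon=0 ... Sun=6)
Days before November (Jan-Oct): 304; offset = 304 + 1 - 1 = 304
Weekday index = (3 + 304) mod 7 = 6

Day of the week: Sunday


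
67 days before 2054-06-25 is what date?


Start: 2054-06-25, subtract 67 days
Back 25 days from June 25 reaches May 31, 2054 -> 42 left
May 2054 has 31 days -> back to April 30, 2054 -> 11 left
April 2054: 30 - 11 = 19 -> lands on April 19

Result: 2054-04-19


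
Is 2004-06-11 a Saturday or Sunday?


Anchor: Jan 1, 2004. With p = 2004 - 1 = 2003: (p + p//4 - p//100 + p//400) mod 7 = (2003 + 500 - 20 + 5) mod 7 = 2488 mod 7 = 3 -> Thursday (Mon=0 ... Sun=6)
Day of year: 163; offset = 162
Weekday index = (3 + 162) mod 7 = 4 -> Friday
Weekend days: Saturday, Sunday

No


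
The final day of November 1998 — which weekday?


November 1998 has 30 days
Anchor: Jan 1, 1998. With p = 1998 - 1 = 1997: (p + p//4 - p//100 + p//400) mod 7 = (1997 + 499 - 19 + 4) mod 7 = 2481 mod 7 = 3 -> Thursday (Mon=0 ... Sun=6)
Days before November (Jan-Oct): 304; November 1 index = (3 + 304) mod 7 = 6 -> Sunday
Last day offset: 30 - 1 = 29 days
Weekday index = (6 + 29) mod 7 = 0

Monday, November 30


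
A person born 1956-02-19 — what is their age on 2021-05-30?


Birth: 1956-02-19
Reference: 2021-05-30
Year difference: 2021 - 1956 = 65

65 years old


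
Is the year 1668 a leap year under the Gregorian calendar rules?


Gregorian leap year rule: divisible by 4, but not by 100, unless also by 400.
1668 is divisible by 4 but not 100 -> leap year

Yes


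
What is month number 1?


Month 1 of 12

January


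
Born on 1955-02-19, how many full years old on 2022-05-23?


Birth: 1955-02-19
Reference: 2022-05-23
Year difference: 2022 - 1955 = 67

67 years old


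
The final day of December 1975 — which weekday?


December 1975 has 31 days
Anchor: Jan 1, 1975. With p = 1975 - 1 = 1974: (p + p//4 - p//100 + p//400) mod 7 = (1974 + 493 - 19 + 4) mod 7 = 2452 mod 7 = 2 -> Wednesday (Mon=0 ... Sun=6)
Days before December (Jan-Nov): 334; December 1 index = (2 + 334) mod 7 = 0 -> Monday
Last day offset: 31 - 1 = 30 days
Weekday index = (0 + 30) mod 7 = 2

Wednesday, December 31


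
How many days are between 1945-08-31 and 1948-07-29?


From 1945-08-31 to 1948-07-29
1945-08-31: days before August = 31 + 28 + 31 + 30 + 31 + 30 + 31 = 212 (1945 is not a leap year); day of year = 212 + 31 = 243
1948-07-29: days before July = 31 + 29 + 31 + 30 + 31 + 30 = 182 (1948 is a leap year); day of year = 182 + 29 = 211
Rest of 1945: 365 - 243 = 122
Full years 1946 (365), 1947 (365): 730
Total = 122 + 730 + 211 = 1063

1063 days


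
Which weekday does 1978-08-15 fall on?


Date: August 15, 1978
Anchor: Jan 1, 1978. With p = 1978 - 1 = 1977: (p + p//4 - p//100 + p//400) mod 7 = (1977 + 494 - 19 + 4) mod 7 = 2456 mod 7 = 6 -> Sunday (Mon=0 ... Sun=6)
Days before August (Jan-Jul): 212; offset = 212 + 15 - 1 = 226
Weekday index = (6 + 226) mod 7 = 1

Day of the week: Tuesday


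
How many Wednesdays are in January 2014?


January 2014 has 31 days
Anchor: Jan 1, 2014. With p = 2014 - 1 = 2013: (p + p//4 - p//100 + p//400) mod 7 = (2013 + 503 - 20 + 5) mod 7 = 2501 mod 7 = 2 -> Wednesday (Mon=0 ... Sun=6)
January 1 is the anchor itself -> Wednesday
First Wednesday is January 1
Wednesdays: 1, 8, 15, 22, 29

5 Wednesdays


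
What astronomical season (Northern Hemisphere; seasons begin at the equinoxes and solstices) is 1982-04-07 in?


Date: April 7
Astronomical Spring (approx.; exact equinox/solstice day varies by year): March 20 to June 20
April 7 falls within the Spring window

Spring


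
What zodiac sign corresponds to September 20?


Date: September 20
Conventional tropical zodiac dates: Virgo from August 23 onward; Libra starts September 23
September 20 falls within the Virgo range

Virgo


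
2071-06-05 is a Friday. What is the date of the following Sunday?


Current: Friday
Target: Sunday
Days ahead: 2

Next Sunday: 2071-06-07


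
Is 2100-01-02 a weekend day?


Anchor: Jan 1, 2100. With p = 2100 - 1 = 2099: (p + p//4 - p//100 + p//400) mod 7 = (2099 + 524 - 20 + 5) mod 7 = 2608 mod 7 = 4 -> Friday (Mon=0 ... Sun=6)
Day of year: 2; offset = 1
Weekday index = (4 + 1) mod 7 = 5 -> Saturday
Weekend days: Saturday, Sunday

Yes


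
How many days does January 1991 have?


January 1991

31 days


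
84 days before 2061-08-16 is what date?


Start: 2061-08-16, subtract 84 days
Back 16 days from August 16 reaches July 31, 2061 -> 68 left
July 2061 has 31 days -> back to June 30, 2061 -> 37 left
June 2061 has 30 days -> back to May 31, 2061 -> 7 left
May 2061: 31 - 7 = 24 -> lands on May 24

Result: 2061-05-24


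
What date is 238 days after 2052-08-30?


Start: 2052-08-30, add 238 days
August 2052 has 31 days: 31 - 30 = 1 day to August 31 -> 237 left
September 2052 has 30 days -> 207 left
October 2052 has 31 days -> 176 left
November 2052 has 30 days -> 146 left
December 2052 has 31 days -> 115 left
January 2053 has 31 days -> 84 left
February 2053 has 28 days -> 56 left
March 2053 has 31 days -> 25 left
April 2053: 25 <= 30 -> lands on April 25

Result: 2053-04-25
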